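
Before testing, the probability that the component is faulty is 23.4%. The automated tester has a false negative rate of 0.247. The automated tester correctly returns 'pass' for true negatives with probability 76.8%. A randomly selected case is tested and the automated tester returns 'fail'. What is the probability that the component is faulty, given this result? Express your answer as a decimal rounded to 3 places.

P(H | E) ≈ 0.498

Write H for 'the component is faulty'. Prior odds H:¬H = 0.234/0.766 = 0.30548. For the 'fail' outcome, the likelihood ratio is 0.753/0.232 = 3.2457.
Posterior odds = 0.30548 × 3.2457 = 0.99150, so P(H|E) = 0.99150/(1+0.99150) = 0.498.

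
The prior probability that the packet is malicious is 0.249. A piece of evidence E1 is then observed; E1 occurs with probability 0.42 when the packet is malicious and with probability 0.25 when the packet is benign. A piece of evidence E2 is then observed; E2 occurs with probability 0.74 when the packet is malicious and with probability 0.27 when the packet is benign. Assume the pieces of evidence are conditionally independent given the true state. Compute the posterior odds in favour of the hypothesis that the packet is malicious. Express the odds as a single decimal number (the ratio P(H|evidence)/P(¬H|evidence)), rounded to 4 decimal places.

Prior odds = 0.249/(1−0.249) = 0.33156. In log-odds, ln(0.33156) = -1.1040.
Add log likelihood ratios: ln(1.6800) + ln(2.7407) = 1.5270.
Posterior log-odds = 0.42307, so posterior odds = exp(0.42307) = 1.5266.

Posterior odds ≈ 1.5266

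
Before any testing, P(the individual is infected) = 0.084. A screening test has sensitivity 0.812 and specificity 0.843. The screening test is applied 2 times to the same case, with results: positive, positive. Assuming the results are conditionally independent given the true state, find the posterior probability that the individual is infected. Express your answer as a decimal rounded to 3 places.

Let H be the event that the individual is infected; start with P(H) = 0.084. P('positive'|H) = 0.812, P('positive'|¬H) = 0.157.
Update on result 1 ('positive'): P(H) ← 0.812·0.0840 / (0.812·0.0840 + 0.157·0.9160) = 0.068208/0.21202 = 0.3217.
Update on result 2 ('positive'): P(H) ← 0.812·0.3217 / (0.812·0.3217 + 0.157·0.6783) = 0.26122/0.36772 = 0.7104.

Posterior P(H) ≈ 0.710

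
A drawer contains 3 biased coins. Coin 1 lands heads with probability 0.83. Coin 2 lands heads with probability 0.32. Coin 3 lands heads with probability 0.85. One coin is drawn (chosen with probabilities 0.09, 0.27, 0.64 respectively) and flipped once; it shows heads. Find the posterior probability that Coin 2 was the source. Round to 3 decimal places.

Tabulate prior·likelihood by source: [1] prior 0.09, lik 0.83, product 0.07470; [2] prior 0.27, lik 0.32, product 0.08640; [3] prior 0.64, lik 0.85, product 0.5440.
Normalizing constant = 0.70510; the posterior for Coin 2 is its product over the sum, 0.08640/0.70510 = 0.123.

Posterior probability ≈ 0.123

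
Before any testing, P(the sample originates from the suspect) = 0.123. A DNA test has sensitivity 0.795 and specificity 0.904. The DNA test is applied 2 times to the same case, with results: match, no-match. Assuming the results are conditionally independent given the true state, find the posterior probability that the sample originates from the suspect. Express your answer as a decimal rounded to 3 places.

Posterior P(H) ≈ 0.208

Let H be the event that the sample originates from the suspect; start with P(H) = 0.123. P('match'|H) = 0.795, P('match'|¬H) = 0.096.
Update on result 1 ('match'): P(H) ← 0.795·0.1230 / (0.795·0.1230 + 0.096·0.8770) = 0.097785/0.18198 = 0.5373.
Update on result 2 ('no-match'): P(H) ← 0.205·0.5373 / (0.205·0.5373 + 0.904·0.4627) = 0.11016/0.52839 = 0.2085.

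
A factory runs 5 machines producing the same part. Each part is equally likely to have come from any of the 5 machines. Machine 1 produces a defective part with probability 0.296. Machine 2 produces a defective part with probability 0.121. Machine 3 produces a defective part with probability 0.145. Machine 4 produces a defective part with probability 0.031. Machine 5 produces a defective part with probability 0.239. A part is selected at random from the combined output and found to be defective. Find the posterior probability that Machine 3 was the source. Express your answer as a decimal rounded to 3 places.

P(defective|M1) = 0.296; P(defective|M2) = 0.121; P(defective|M3) = 0.145; P(defective|M4) = 0.031; P(defective|M5) = 0.239.
Prior × likelihood for each source: 0.2·0.296=0.05920, 0.2·0.121=0.02420, 0.2·0.145=0.02900, 0.2·0.031=0.006200, 0.2·0.239=0.04780. Summing gives P(defective) = 0.16640.
P(Machine 3 | defective) = 0.02900 / 0.16640 = 0.174.

Posterior probability ≈ 0.174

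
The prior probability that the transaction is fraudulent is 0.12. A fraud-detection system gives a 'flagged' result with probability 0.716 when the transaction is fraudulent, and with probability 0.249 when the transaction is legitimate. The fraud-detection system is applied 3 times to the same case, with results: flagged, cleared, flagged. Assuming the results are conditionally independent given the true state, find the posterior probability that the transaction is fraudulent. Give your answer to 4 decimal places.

Posterior P(H) ≈ 0.2989

With H the event that the transaction is fraudulent, the joint likelihood of the observed sequence is P(data|H) = 0.716·0.284·0.716 = 0.14559 and P(data|¬H) = 0.249·0.751·0.249 = 0.046563.
Bayes: P(H|data) = 0.12·0.14559 / (0.12·0.14559 + 0.88·0.046563) = 0.017471/0.058447 = 0.2989.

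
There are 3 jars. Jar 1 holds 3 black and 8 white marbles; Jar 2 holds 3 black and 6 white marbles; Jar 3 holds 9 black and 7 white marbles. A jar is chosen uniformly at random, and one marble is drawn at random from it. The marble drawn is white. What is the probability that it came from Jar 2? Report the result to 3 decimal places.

Tabulate prior·likelihood by source: [1] prior 0.333333, lik 0.7273, product 0.2424; [2] prior 0.333333, lik 0.6667, product 0.2222; [3] prior 0.333333, lik 0.4375, product 0.1458.
Normalizing constant = 0.61048; the posterior for Jar 2 is its product over the sum, 0.2222/0.61048 = 0.364.

Posterior probability ≈ 0.364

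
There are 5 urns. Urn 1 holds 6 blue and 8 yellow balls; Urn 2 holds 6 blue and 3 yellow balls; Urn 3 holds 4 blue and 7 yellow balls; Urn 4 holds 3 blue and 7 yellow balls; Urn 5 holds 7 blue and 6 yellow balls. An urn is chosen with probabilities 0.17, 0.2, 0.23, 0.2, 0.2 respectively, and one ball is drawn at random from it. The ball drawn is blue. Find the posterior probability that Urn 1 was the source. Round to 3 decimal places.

Tabulate prior·likelihood by source: [1] prior 0.17, lik 0.4286, product 0.07286; [2] prior 0.2, lik 0.6667, product 0.1333; [3] prior 0.23, lik 0.3636, product 0.08364; [4] prior 0.2, lik 0.3, product 0.06000; [5] prior 0.2, lik 0.5385, product 0.1077.
Normalizing constant = 0.45752; the posterior for Urn 1 is its product over the sum, 0.07286/0.45752 = 0.159.

Posterior probability ≈ 0.159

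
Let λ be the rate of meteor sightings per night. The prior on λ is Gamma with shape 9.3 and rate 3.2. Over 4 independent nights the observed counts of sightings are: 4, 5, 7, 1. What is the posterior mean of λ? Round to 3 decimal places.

Total count ∑xᵢ = 17 over n = 4 nights.
Gamma is conjugate to the Poisson likelihood: posterior is Gamma(shape = 9.3+17 = 26.3, rate = 3.2+4 = 7.2).
E[λ | data] = 26.3/7.2 = 3.653.

Posterior mean ≈ 3.653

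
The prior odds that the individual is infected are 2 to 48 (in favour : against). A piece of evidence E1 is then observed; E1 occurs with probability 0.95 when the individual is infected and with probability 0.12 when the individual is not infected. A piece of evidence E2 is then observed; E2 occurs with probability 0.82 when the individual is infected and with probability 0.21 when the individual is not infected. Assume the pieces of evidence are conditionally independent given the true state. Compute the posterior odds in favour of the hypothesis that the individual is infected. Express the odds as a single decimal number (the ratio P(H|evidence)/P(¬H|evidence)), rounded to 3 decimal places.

Prior odds = 2/48 = 0.041667. In log-odds, ln(0.041667) = -3.1781.
Add log likelihood ratios: ln(7.9167) + ln(3.9048) = 3.4312.
Posterior log-odds = 0.25311, so posterior odds = exp(0.25311) = 1.2880.

Posterior odds ≈ 1.288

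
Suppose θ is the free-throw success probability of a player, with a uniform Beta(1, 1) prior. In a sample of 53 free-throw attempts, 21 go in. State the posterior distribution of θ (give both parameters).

Posterior: Beta(22, 33)

The binomial likelihood is conjugate to the Beta prior: with 21 successes and 32 failures, the posterior is Beta(1+21, 1+32) = Beta(22, 33).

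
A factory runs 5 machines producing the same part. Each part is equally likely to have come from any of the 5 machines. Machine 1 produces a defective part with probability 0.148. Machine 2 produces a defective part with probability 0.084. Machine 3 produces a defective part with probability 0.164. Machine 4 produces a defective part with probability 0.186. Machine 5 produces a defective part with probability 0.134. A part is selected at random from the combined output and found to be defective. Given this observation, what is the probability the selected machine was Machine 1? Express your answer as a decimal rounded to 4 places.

Tabulate prior·likelihood by source: [1] prior 0.2, lik 0.148, product 0.02960; [2] prior 0.2, lik 0.084, product 0.01680; [3] prior 0.2, lik 0.164, product 0.03280; [4] prior 0.2, lik 0.186, product 0.03720; [5] prior 0.2, lik 0.134, product 0.02680.
Normalizing constant = 0.14320; the posterior for Machine 1 is its product over the sum, 0.02960/0.14320 = 0.2067.

Posterior probability ≈ 0.2067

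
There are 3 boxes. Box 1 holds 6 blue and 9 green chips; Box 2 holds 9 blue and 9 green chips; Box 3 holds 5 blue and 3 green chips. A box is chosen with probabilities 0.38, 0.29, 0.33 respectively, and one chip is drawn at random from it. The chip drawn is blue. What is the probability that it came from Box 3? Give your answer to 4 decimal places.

Tabulate prior·likelihood by source: [1] prior 0.38, lik 0.4, product 0.1520; [2] prior 0.29, lik 0.5, product 0.1450; [3] prior 0.33, lik 0.625, product 0.2063.
Normalizing constant = 0.50325; the posterior for Box 3 is its product over the sum, 0.2063/0.50325 = 0.4098.

Posterior probability ≈ 0.4098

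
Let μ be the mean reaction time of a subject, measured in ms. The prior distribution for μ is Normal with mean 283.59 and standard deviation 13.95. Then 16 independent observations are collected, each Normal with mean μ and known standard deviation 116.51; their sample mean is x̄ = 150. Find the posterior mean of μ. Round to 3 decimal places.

Prior precision 1/τ₀² = 1/13.95² = 0.00513868; data precision n/σ² = 16/116.51² = 0.00117867.
Posterior precision = 0.00513868 + 0.00117867 = 0.00631735.
Posterior mean = (0.00513868·283.59 + 0.00117867·150) / 0.00631735 = 258.665.

Posterior mean ≈ 258.665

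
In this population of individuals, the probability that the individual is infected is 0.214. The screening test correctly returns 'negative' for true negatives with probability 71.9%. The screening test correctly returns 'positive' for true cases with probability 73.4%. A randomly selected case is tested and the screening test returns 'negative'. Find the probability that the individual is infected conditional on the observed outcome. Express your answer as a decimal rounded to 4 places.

P(H | E) ≈ 0.0915

Let H be the event that the individual is infected. P(H) = 0.214, so P(¬H) = 0.786. With E the 'negative' result, P(E|H) = 0.266 and P(E|¬H) = 0.719.
P(E) = 0.266·0.214 + 0.719·0.786 = 0.056924 + 0.56513 = 0.62206.
By Bayes' theorem, P(H|E) = 0.056924 / 0.62206 = 0.0915.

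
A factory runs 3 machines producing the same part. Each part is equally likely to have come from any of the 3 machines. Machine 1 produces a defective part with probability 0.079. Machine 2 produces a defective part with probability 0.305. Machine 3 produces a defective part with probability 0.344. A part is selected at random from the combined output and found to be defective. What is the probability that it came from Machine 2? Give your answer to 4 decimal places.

Posterior probability ≈ 0.4190

P(defective|M1) = 0.079; P(defective|M2) = 0.305; P(defective|M3) = 0.344.
Prior × likelihood for each source: 0.333333·0.079=0.02633, 0.333333·0.305=0.1017, 0.333333·0.344=0.1147. Summing gives P(defective) = 0.24267.
P(Machine 2 | defective) = 0.1017 / 0.24267 = 0.4190.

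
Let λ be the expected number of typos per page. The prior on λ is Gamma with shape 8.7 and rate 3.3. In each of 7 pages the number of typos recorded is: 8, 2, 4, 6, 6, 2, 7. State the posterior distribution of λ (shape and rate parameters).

Posterior: Gamma(shape=43.7, rate=10.3)

Total count ∑xᵢ = 35 over n = 7 pages.
Gamma is conjugate to the Poisson likelihood: posterior is Gamma(shape = 8.7+35 = 43.7, rate = 3.3+7 = 10.3).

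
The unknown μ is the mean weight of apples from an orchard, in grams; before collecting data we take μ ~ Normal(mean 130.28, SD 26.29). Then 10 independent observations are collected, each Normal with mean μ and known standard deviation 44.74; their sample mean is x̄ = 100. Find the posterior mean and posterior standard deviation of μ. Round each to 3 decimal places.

With known σ, the Normal prior is conjugate. Weight on the data is w = (n/σ²)/(n/σ² + 1/τ₀²) = 0.00499583/(0.00499583+0.00144683) = 0.77543.
Posterior mean = w·x̄ + (1−w)·μ₀ = 0.77543·100 + 0.22457·130.28 = 106.800. Posterior variance = 1/(0.00499583+0.00144683) = 155.215, so SD = 12.459.

Posterior mean ≈ 106.800; posterior SD ≈ 12.459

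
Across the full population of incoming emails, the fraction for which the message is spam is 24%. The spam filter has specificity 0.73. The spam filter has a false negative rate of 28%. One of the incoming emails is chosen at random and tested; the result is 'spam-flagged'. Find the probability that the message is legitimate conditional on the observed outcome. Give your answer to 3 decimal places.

Write H for 'the message is spam'. Prior odds H:¬H = 0.24/0.76 = 0.31579. For the 'spam-flagged' outcome, the likelihood ratio is 0.72/0.27 = 2.6667.
Posterior odds = 0.31579 × 2.6667 = 0.84211, so P(H|E) = 0.84211/(1+0.84211) = 0.457. Then P(¬H|E) = 1 − 0.457 = 0.543.

P(¬H | E) ≈ 0.543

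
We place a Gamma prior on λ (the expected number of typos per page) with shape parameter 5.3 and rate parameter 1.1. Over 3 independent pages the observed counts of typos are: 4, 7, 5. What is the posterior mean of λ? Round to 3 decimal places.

Posterior mean ≈ 5.195

Total count ∑xᵢ = 16 over n = 3 pages.
Gamma is conjugate to the Poisson likelihood: posterior is Gamma(shape = 5.3+16 = 21.3, rate = 1.1+3 = 4.1).
E[λ | data] = 21.3/4.1 = 5.195.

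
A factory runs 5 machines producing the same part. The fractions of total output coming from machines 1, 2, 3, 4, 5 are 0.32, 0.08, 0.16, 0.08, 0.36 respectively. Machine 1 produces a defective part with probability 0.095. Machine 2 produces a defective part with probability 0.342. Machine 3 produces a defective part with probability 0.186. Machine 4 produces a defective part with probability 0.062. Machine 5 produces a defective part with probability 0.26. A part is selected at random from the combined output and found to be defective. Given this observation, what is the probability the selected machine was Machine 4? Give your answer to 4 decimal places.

Posterior probability ≈ 0.0267

Tabulate prior·likelihood by source: [1] prior 0.32, lik 0.095, product 0.03040; [2] prior 0.08, lik 0.342, product 0.02736; [3] prior 0.16, lik 0.186, product 0.02976; [4] prior 0.08, lik 0.062, product 0.004960; [5] prior 0.36, lik 0.26, product 0.09360.
Normalizing constant = 0.18608; the posterior for Machine 4 is its product over the sum, 0.004960/0.18608 = 0.0267.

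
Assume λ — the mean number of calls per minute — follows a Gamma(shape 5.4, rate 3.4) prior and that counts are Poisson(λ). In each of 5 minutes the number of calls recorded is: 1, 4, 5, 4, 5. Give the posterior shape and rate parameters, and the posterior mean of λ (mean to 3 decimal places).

Posterior: Gamma(shape=24.4, rate=8.4); mean ≈ 2.905

Total count ∑xᵢ = 19 over n = 5 minutes.
Gamma is conjugate to the Poisson likelihood: posterior is Gamma(shape = 5.4+19 = 24.4, rate = 3.4+5 = 8.4).
Posterior mean = shape/rate = 24.4/8.4 = 2.905.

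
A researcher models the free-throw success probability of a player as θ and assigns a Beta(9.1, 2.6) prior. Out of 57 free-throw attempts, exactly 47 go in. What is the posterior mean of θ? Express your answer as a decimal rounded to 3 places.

The binomial likelihood is conjugate to the Beta prior: with 47 successes and 10 failures, the posterior is Beta(9.1+47, 2.6+10) = Beta(56.1, 12.6).
Posterior mean = α/(α+β) = 56.1/68.7 = 0.817.

Posterior mean ≈ 0.817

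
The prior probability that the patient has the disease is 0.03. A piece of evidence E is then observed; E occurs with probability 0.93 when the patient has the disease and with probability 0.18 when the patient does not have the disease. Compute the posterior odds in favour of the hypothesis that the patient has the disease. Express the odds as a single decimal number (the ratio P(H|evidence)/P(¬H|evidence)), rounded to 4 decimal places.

Posterior odds ≈ 0.1598

Prior odds = 0.03/(1−0.03) = 0.030928.
Likelihood ratio for E = 0.93/0.18 = 5.1667.
Posterior odds = prior odds × LR = 0.15979.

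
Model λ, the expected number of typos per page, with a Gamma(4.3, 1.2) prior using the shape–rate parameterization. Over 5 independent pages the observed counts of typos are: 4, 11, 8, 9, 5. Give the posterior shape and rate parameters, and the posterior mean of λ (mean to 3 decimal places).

The Poisson likelihood adds the total count to the shape and the number of exposure periods to the rate. Here ∑xᵢ = 37 and n = 5, so shape 4.3→41.3 and rate 1.2→6.2.
Posterior mean = shape/rate = 41.3/6.2 = 6.661.

Posterior: Gamma(shape=41.3, rate=6.2); mean ≈ 6.661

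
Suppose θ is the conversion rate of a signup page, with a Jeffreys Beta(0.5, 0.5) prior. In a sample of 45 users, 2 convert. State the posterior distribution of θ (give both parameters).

Posterior: Beta(2.5, 43.5)

Observing 2 successes and 43 failures updates Beta(0.5, 0.5) by adding the success and failure counts to the two shape parameters: α = 0.5+2 = 2.5, β = 0.5+43 = 43.5.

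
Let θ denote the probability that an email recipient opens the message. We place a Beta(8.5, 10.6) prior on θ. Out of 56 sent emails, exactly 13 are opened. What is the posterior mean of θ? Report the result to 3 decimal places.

Posterior mean ≈ 0.286

The binomial likelihood is conjugate to the Beta prior: with 13 successes and 43 failures, the posterior is Beta(8.5+13, 10.6+43) = Beta(21.5, 53.6).
Posterior mean = α/(α+β) = 21.5/75.1 = 0.286.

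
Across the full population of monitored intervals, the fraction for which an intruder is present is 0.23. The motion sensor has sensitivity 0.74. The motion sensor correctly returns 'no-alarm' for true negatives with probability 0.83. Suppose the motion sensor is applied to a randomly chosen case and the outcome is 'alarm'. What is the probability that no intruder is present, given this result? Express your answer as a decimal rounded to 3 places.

Write H for 'an intruder is present'. Prior odds H:¬H = 0.23/0.77 = 0.29870. For the 'alarm' outcome, the likelihood ratio is 0.74/0.17 = 4.3529.
Posterior odds = 0.29870 × 4.3529 = 1.3002, so P(H|E) = 1.3002/(1+1.3002) = 0.565. Then P(¬H|E) = 1 − 0.565 = 0.435.

P(¬H | E) ≈ 0.435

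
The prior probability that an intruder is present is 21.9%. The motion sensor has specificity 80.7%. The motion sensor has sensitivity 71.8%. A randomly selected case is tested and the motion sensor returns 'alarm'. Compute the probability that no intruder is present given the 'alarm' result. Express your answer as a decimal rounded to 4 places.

P(¬H | E) ≈ 0.4894

Write H for 'an intruder is present'. Prior odds H:¬H = 0.219/0.781 = 0.28041. For the 'alarm' outcome, the likelihood ratio is 0.718/0.193 = 3.7202.
Posterior odds = 0.28041 × 3.7202 = 1.0432, so P(H|E) = 1.0432/(1+1.0432) = 0.5106. Then P(¬H|E) = 1 − 0.5106 = 0.4894.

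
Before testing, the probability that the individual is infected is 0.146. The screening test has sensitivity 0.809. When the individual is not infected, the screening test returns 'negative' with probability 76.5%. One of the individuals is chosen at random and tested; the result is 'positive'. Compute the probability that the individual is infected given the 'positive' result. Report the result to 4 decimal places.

P(H | E) ≈ 0.3705

Let H be the event that the individual is infected. P(H) = 0.146, so P(¬H) = 0.854. With E the 'positive' result, P(E|H) = 0.809 and P(E|¬H) = 0.235.
P(E) = 0.809·0.146 + 0.235·0.854 = 0.11811 + 0.20069 = 0.31880.
By Bayes' theorem, P(H|E) = 0.11811 / 0.31880 = 0.3705.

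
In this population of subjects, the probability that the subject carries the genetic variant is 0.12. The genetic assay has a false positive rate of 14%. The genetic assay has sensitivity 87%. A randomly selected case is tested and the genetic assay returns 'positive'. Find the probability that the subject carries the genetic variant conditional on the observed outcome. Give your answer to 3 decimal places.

Write H for 'the subject carries the genetic variant'. Prior odds H:¬H = 0.12/0.88 = 0.13636. For the 'positive' outcome, the likelihood ratio is 0.87/0.14 = 6.2143.
Posterior odds = 0.13636 × 6.2143 = 0.84740, so P(H|E) = 0.84740/(1+0.84740) = 0.459.

P(H | E) ≈ 0.459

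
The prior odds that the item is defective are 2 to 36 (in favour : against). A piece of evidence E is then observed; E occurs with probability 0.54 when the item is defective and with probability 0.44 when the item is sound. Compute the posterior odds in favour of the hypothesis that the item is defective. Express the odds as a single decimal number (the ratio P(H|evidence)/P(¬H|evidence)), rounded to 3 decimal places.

Posterior odds ≈ 0.068

Prior odds = 2/36 = 0.055556.
Likelihood ratio for E = 0.54/0.44 = 1.2273.
Posterior odds = prior odds × LR = 0.068182.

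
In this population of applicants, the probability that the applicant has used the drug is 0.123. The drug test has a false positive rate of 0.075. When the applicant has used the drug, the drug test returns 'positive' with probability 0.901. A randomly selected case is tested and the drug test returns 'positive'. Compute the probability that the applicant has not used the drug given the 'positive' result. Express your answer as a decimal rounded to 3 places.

P(¬H | E) ≈ 0.372

Write H for 'the applicant has used the drug'. Prior odds H:¬H = 0.123/0.877 = 0.14025. For the 'positive' outcome, the likelihood ratio is 0.901/0.075 = 12.013.
Posterior odds = 0.14025 × 12.013 = 1.6849, so P(H|E) = 1.6849/(1+1.6849) = 0.628. Then P(¬H|E) = 1 − 0.628 = 0.372.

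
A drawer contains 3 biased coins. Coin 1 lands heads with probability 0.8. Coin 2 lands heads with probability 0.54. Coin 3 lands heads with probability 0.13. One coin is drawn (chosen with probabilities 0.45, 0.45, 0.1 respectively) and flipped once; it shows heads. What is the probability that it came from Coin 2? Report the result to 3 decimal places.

P(heads|C1) = 0.8; P(heads|C2) = 0.54; P(heads|C3) = 0.13.
Prior × likelihood for each source: 0.45·0.8=0.3600, 0.45·0.54=0.2430, 0.1·0.13=0.01300. Summing gives P(heads) = 0.61600.
P(Coin 2 | heads) = 0.2430 / 0.61600 = 0.394.

Posterior probability ≈ 0.394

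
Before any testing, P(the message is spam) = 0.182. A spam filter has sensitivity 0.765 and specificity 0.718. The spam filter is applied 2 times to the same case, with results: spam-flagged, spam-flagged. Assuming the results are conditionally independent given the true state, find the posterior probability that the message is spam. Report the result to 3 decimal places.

Posterior P(H) ≈ 0.621

With H the event that the message is spam, the joint likelihood of the observed sequence is P(data|H) = 0.765·0.765 = 0.58522 and P(data|¬H) = 0.282·0.282 = 0.079524.
Bayes: P(H|data) = 0.182·0.58522 / (0.182·0.58522 + 0.818·0.079524) = 0.10651/0.17156 = 0.6208.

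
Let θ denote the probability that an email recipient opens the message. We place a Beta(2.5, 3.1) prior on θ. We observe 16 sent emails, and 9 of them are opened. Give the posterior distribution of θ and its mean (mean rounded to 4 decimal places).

Posterior: Beta(11.5, 10.1); mean ≈ 0.5324

Observing 9 successes and 7 failures updates Beta(2.5, 3.1) by adding the success and failure counts to the two shape parameters: α = 2.5+9 = 11.5, β = 3.1+7 = 10.1.
Posterior mean = α/(α+β) = 11.5/21.6 = 0.5324.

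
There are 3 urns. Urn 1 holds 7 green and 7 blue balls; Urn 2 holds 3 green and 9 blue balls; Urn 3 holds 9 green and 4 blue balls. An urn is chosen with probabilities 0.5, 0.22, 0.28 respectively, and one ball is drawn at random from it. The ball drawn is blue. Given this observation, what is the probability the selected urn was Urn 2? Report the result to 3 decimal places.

Posterior probability ≈ 0.329

P(blue|Urn 1) = 0.5; P(blue|Urn 2) = 0.75; P(blue|Urn 3) = 0.3077.
Prior × likelihood for each source: 0.5·0.5=0.2500, 0.22·0.75=0.1650, 0.28·0.3077=0.08615. Summing gives P(blue) = 0.50115.
P(Urn 2 | blue) = 0.1650 / 0.50115 = 0.329.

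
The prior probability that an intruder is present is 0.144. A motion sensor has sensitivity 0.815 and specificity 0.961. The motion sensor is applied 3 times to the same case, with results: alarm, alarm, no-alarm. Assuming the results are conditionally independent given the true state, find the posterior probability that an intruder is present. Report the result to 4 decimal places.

Let H be the event that an intruder is present; start with P(H) = 0.144. P('alarm'|H) = 0.815, P('alarm'|¬H) = 0.039.
Update on result 1 ('alarm'): P(H) ← 0.815·0.1440 / (0.815·0.1440 + 0.039·0.8560) = 0.11736/0.15074 = 0.7785.
Update on result 2 ('alarm'): P(H) ← 0.815·0.7785 / (0.815·0.7785 + 0.039·0.2215) = 0.63451/0.64315 = 0.9866.
Update on result 3 ('no-alarm'): P(H) ← 0.185·0.9866 / (0.185·0.9866 + 0.961·0.0134) = 0.18252/0.19542 = 0.9340.

Posterior P(H) ≈ 0.9340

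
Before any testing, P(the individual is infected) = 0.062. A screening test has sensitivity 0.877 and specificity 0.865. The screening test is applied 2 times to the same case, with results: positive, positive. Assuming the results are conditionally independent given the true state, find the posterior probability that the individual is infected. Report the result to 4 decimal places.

Posterior P(H) ≈ 0.7361

With H the event that the individual is infected, the joint likelihood of the observed sequence is P(data|H) = 0.877·0.877 = 0.76913 and P(data|¬H) = 0.135·0.135 = 0.018225.
Bayes: P(H|data) = 0.062·0.76913 / (0.062·0.76913 + 0.938·0.018225) = 0.047686/0.064781 = 0.7361.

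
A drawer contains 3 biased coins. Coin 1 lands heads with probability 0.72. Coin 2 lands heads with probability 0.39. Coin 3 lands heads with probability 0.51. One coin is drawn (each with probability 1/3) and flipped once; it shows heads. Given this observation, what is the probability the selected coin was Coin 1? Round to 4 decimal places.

Posterior probability ≈ 0.4444

P(heads|C1) = 0.72; P(heads|C2) = 0.39; P(heads|C3) = 0.51.
Prior × likelihood for each source: 0.333333·0.72=0.2400, 0.333333·0.39=0.1300, 0.333333·0.51=0.1700. Summing gives P(heads) = 0.54000.
P(Coin 1 | heads) = 0.2400 / 0.54000 = 0.4444.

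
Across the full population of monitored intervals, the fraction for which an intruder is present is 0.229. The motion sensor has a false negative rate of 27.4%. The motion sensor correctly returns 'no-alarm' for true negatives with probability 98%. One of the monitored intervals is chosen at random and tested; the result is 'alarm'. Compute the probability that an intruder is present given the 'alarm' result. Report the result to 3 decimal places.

Write H for 'an intruder is present'. Prior odds H:¬H = 0.229/0.771 = 0.29702. For the 'alarm' outcome, the likelihood ratio is 0.726/0.02 = 36.300.
Posterior odds = 0.29702 × 36.300 = 10.782, so P(H|E) = 10.782/(1+10.782) = 0.915.

P(H | E) ≈ 0.915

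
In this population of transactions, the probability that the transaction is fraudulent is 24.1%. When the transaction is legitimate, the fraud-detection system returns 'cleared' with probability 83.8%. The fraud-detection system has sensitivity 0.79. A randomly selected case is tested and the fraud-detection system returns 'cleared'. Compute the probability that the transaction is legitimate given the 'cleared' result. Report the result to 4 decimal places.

Write H for 'the transaction is fraudulent'. Prior odds H:¬H = 0.241/0.759 = 0.31752. For the 'cleared' outcome, the likelihood ratio is 0.21/0.838 = 0.25060.
Posterior odds = 0.31752 × 0.25060 = 0.079570, so P(H|E) = 0.079570/(1+0.079570) = 0.0737. Then P(¬H|E) = 1 − 0.0737 = 0.9263.

P(¬H | E) ≈ 0.9263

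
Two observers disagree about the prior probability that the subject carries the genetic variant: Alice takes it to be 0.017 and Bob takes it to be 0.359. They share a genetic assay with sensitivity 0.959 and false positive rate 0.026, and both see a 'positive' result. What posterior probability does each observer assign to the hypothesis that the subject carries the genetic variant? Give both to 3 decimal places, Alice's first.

Alice: 0.389; Bob: 0.954

P('+'|H) = 0.959, P('+'|¬H) = 0.026.
Alice: numerator 0.959·0.017 = 0.016303; evidence = 0.016303+0.026·0.983 = 0.041861; posterior = 0.389.
Bob: numerator 0.959·0.359 = 0.34428; evidence = 0.34428+0.026·0.641 = 0.36095; posterior = 0.954.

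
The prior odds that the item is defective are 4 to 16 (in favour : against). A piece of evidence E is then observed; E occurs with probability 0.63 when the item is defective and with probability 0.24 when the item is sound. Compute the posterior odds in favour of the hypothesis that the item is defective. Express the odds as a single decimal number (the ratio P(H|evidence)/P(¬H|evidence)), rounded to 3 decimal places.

Posterior odds ≈ 0.656

Prior odds = 4/16 = 0.25000. In log-odds, ln(0.25000) = -1.3863.
Add log likelihood ratio: ln(2.6250) = 0.96508.
Posterior log-odds = -0.42121, so posterior odds = exp(-0.42121) = 0.65625.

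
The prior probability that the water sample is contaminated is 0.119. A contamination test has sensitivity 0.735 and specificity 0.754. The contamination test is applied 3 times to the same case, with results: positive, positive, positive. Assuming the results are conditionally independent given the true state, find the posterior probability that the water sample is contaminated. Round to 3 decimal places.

Posterior P(H) ≈ 0.783

With H the event that the water sample is contaminated, the joint likelihood of the observed sequence is P(data|H) = 0.735·0.735·0.735 = 0.39707 and P(data|¬H) = 0.246·0.246·0.246 = 0.014887.
Bayes: P(H|data) = 0.119·0.39707 / (0.119·0.39707 + 0.881·0.014887) = 0.047251/0.060366 = 0.7827.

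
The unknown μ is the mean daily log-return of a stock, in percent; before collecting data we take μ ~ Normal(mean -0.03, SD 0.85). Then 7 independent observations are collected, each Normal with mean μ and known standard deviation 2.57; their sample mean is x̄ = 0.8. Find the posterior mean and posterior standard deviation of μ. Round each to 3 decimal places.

With known σ, the Normal prior is conjugate. Weight on the data is w = (n/σ²)/(n/σ² + 1/τ₀²) = 1.05982/(1.05982+1.38408) = 0.43366.
Posterior mean = w·x̄ + (1−w)·μ₀ = 0.43366·0.8 + 0.56634·-0.03 = 0.330. Posterior variance = 1/(1.05982+1.38408) = 0.409182, so SD = 0.640.

Posterior mean ≈ 0.330; posterior SD ≈ 0.640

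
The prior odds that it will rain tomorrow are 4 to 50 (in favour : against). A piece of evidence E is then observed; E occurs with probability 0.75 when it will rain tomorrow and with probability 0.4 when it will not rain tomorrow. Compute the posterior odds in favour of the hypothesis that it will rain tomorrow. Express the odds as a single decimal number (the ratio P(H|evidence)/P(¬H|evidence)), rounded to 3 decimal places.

Posterior odds ≈ 0.150

Prior odds = 4/50 = 0.080000. In log-odds, ln(0.080000) = -2.5257.
Add log likelihood ratio: ln(1.8750) = 0.62861.
Posterior log-odds = -1.8971, so posterior odds = exp(-1.8971) = 0.15000.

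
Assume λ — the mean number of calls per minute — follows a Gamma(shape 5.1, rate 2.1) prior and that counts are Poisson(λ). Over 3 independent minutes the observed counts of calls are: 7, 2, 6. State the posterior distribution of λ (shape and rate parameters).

Posterior: Gamma(shape=20.1, rate=5.1)

The Poisson likelihood adds the total count to the shape and the number of exposure periods to the rate. Here ∑xᵢ = 15 and n = 3, so shape 5.1→20.1 and rate 2.1→5.1.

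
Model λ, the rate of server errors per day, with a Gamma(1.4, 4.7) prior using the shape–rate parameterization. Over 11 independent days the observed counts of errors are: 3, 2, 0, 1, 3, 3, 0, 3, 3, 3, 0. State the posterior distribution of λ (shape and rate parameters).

Total count ∑xᵢ = 21 over n = 11 days.
Gamma is conjugate to the Poisson likelihood: posterior is Gamma(shape = 1.4+21 = 22.4, rate = 4.7+11 = 15.7).

Posterior: Gamma(shape=22.4, rate=15.7)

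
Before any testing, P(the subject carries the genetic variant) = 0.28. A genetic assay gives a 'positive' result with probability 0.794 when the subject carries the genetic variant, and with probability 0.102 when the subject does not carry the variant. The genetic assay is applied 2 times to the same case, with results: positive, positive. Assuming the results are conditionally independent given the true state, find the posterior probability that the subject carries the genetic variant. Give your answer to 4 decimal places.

Let H be the event that the subject carries the genetic variant; start with P(H) = 0.28. P('positive'|H) = 0.794, P('positive'|¬H) = 0.102.
Update on result 1 ('positive'): P(H) ← 0.794·0.2800 / (0.794·0.2800 + 0.102·0.7200) = 0.22232/0.29576 = 0.7517.
Update on result 2 ('positive'): P(H) ← 0.794·0.7517 / (0.794·0.7517 + 0.102·0.2483) = 0.59684/0.62217 = 0.9593.

Posterior P(H) ≈ 0.9593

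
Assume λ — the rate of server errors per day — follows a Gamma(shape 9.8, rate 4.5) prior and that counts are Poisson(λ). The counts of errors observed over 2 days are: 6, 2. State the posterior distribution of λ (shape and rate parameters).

Posterior: Gamma(shape=17.8, rate=6.5)

Total count ∑xᵢ = 8 over n = 2 days.
Gamma is conjugate to the Poisson likelihood: posterior is Gamma(shape = 9.8+8 = 17.8, rate = 4.5+2 = 6.5).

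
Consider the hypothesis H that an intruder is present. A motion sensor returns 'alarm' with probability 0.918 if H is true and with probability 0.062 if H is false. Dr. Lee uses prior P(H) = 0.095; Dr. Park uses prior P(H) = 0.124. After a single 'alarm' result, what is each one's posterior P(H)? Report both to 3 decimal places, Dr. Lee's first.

The likelihood ratio for an 'alarm' result is 0.918/0.062 = 14.806.
Dr. Lee: prior odds 0.095/0.905 = 0.10497; posterior odds 1.5543; posterior probability 0.608.
Dr. Park: prior odds 0.124/0.876 = 0.14155; posterior odds 2.0959; posterior probability 0.677.

Dr. Lee: 0.608; Dr. Park: 0.677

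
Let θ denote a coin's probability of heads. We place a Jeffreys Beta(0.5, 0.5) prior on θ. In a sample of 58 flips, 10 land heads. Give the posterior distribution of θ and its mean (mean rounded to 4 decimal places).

Observing 10 successes and 48 failures updates Beta(0.5, 0.5) by adding the success and failure counts to the two shape parameters: α = 0.5+10 = 10.5, β = 0.5+48 = 48.5.
Posterior mean = α/(α+β) = 10.5/59 = 0.1780.

Posterior: Beta(10.5, 48.5); mean ≈ 0.1780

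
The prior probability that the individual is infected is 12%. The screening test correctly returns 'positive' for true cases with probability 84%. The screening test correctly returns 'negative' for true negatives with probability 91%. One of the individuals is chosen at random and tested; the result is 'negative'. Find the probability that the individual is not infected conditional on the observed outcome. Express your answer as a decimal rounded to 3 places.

Let H be the event that the individual is infected. P(H) = 0.12, so P(¬H) = 0.88. With E the 'negative' result, P(E|H) = 0.16 and P(E|¬H) = 0.91.
P(E) = 0.16·0.12 + 0.91·0.88 = 0.019200 + 0.80080 = 0.82000.
By Bayes' theorem, P(H|E) = 0.019200 / 0.82000 = 0.023. Hence P(¬H|E) = 1 − 0.023 = 0.977.

P(¬H | E) ≈ 0.977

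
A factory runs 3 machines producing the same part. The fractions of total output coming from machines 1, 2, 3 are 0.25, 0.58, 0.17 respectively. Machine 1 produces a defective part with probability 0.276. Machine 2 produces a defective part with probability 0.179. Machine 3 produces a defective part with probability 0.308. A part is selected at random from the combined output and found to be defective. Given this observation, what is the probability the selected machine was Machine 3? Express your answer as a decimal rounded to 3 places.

Tabulate prior·likelihood by source: [1] prior 0.25, lik 0.276, product 0.06900; [2] prior 0.58, lik 0.179, product 0.1038; [3] prior 0.17, lik 0.308, product 0.05236.
Normalizing constant = 0.22518; the posterior for Machine 3 is its product over the sum, 0.05236/0.22518 = 0.233.

Posterior probability ≈ 0.233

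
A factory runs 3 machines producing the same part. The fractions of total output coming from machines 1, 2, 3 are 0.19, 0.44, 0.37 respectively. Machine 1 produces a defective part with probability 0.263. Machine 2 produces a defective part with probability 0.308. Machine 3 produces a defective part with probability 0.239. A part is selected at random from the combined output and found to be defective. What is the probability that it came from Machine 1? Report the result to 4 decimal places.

Posterior probability ≈ 0.1824

P(defective|M1) = 0.263; P(defective|M2) = 0.308; P(defective|M3) = 0.239.
Prior × likelihood for each source: 0.19·0.263=0.04997, 0.44·0.308=0.1355, 0.37·0.239=0.08843. Summing gives P(defective) = 0.27392.
P(Machine 1 | defective) = 0.04997 / 0.27392 = 0.1824.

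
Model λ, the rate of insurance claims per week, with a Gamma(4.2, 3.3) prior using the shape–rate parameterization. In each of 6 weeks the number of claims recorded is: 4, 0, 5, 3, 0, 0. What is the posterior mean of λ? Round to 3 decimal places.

The Poisson likelihood adds the total count to the shape and the number of exposure periods to the rate. Here ∑xᵢ = 12 and n = 6, so shape 4.2→16.2 and rate 3.3→9.3.
Posterior mean = shape/rate = 16.2/9.3 = 1.742.

Posterior mean ≈ 1.742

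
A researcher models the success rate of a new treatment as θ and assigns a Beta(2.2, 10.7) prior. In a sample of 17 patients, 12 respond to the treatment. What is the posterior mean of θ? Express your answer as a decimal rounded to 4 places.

The binomial likelihood is conjugate to the Beta prior: with 12 successes and 5 failures, the posterior is Beta(2.2+12, 10.7+5) = Beta(14.2, 15.7).
Posterior mean = α/(α+β) = 14.2/29.9 = 0.4749.

Posterior mean ≈ 0.4749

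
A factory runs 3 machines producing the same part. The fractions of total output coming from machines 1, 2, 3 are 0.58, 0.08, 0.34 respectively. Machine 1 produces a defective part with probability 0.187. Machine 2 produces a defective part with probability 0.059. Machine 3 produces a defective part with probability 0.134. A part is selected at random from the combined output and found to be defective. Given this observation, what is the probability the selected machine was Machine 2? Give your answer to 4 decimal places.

Posterior probability ≈ 0.0297

Tabulate prior·likelihood by source: [1] prior 0.58, lik 0.187, product 0.1085; [2] prior 0.08, lik 0.059, product 0.004720; [3] prior 0.34, lik 0.134, product 0.04556.
Normalizing constant = 0.15874; the posterior for Machine 2 is its product over the sum, 0.004720/0.15874 = 0.0297.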